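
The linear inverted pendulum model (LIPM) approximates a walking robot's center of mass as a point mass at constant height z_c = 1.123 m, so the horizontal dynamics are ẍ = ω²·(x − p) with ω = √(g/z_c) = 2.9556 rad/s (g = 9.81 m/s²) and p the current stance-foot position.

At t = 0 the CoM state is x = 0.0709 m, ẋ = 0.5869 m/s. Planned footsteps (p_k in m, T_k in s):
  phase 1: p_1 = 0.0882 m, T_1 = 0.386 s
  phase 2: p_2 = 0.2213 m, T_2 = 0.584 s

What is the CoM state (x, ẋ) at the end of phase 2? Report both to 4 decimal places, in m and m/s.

x = 1.4231, ẋ = 3.6582

phase 1: p=0.0882, T=0.386, ωT=1.140862, cosh=1.724504, sinh=1.404960; start (x,ẋ)=(0.070900, 0.586900) → end (x,ẋ)=(0.337352, 0.940273)
phase 2: p=0.2213, T=0.584, ωT=1.726070, cosh=2.898257, sinh=2.720275; start (x,ẋ)=(0.337352, 0.940273) → end (x,ẋ)=(1.423057, 3.658217)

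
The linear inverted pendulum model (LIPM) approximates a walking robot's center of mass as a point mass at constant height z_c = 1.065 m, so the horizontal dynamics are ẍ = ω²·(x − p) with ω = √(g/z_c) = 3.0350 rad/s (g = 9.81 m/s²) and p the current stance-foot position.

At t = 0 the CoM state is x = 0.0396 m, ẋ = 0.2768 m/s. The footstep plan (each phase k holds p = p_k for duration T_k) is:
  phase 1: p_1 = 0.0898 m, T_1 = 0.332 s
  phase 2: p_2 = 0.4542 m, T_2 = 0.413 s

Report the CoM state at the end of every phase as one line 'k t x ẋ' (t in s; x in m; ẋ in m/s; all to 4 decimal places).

phase 1: p=0.0898, T=0.332, ωT=1.007620, cosh=1.552081, sinh=1.186994; start (x,ẋ)=(0.039600, 0.276800) → end (x,ẋ)=(0.120143, 0.248769)
phase 2: p=0.4542, T=0.413, ωT=1.253455, cosh=1.893970, sinh=1.608453; start (x,ẋ)=(0.120143, 0.248769) → end (x,ẋ)=(-0.046655, -1.159592)

1 0.3320 0.1201 0.2488
2 0.7450 -0.0467 -1.1596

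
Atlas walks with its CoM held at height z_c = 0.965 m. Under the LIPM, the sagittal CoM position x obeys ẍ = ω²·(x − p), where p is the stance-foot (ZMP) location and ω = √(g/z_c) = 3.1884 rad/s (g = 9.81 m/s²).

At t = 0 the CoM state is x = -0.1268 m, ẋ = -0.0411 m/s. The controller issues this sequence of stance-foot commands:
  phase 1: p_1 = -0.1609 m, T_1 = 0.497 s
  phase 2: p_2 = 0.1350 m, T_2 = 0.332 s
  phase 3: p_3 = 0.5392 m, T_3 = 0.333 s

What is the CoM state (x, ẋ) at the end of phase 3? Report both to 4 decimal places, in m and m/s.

x = -0.9341, ẋ = -4.1423

phase 1: p=-0.1609, T=0.497, ωT=1.584635, cosh=2.541266, sinh=2.336244; start (x,ẋ)=(-0.126800, -0.041100) → end (x,ẋ)=(-0.104358, 0.149561)
phase 2: p=0.1350, T=0.332, ωT=1.058549, cosh=1.614572, sinh=1.267613; start (x,ẋ)=(-0.104358, 0.149561) → end (x,ẋ)=(-0.192000, -0.725927)
phase 3: p=0.5392, T=0.333, ωT=1.061737, cosh=1.618622, sinh=1.272768; start (x,ẋ)=(-0.192000, -0.725927) → end (x,ẋ)=(-0.934117, -4.142279)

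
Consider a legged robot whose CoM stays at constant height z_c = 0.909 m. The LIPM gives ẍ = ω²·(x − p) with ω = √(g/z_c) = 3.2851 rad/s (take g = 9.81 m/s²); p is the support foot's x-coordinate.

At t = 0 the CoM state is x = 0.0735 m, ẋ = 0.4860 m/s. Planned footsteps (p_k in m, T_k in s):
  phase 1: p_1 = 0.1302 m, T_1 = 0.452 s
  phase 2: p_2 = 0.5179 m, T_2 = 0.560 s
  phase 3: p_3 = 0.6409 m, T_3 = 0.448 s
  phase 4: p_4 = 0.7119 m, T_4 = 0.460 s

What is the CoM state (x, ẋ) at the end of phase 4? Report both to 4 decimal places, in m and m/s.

phase 1: p=0.1302, T=0.452, ωT=1.484865, cosh=2.320452, sinh=2.093919; start (x,ẋ)=(0.073500, 0.486000) → end (x,ẋ)=(0.308406, 0.737715)
phase 2: p=0.5179, T=0.560, ωT=1.839656, cosh=3.226622, sinh=3.067750; start (x,ẋ)=(0.308406, 0.737715) → end (x,ẋ)=(0.530849, 0.269078)
phase 3: p=0.6409, T=0.448, ωT=1.471725, cosh=2.293136, sinh=2.063607; start (x,ẋ)=(0.530849, 0.269078) → end (x,ẋ)=(0.557566, -0.129019)
phase 4: p=0.7119, T=0.460, ωT=1.511146, cosh=2.376289, sinh=2.155632; start (x,ẋ)=(0.557566, -0.129019) → end (x,ẋ)=(0.260496, -1.399502)

x = 0.2605, ẋ = -1.3995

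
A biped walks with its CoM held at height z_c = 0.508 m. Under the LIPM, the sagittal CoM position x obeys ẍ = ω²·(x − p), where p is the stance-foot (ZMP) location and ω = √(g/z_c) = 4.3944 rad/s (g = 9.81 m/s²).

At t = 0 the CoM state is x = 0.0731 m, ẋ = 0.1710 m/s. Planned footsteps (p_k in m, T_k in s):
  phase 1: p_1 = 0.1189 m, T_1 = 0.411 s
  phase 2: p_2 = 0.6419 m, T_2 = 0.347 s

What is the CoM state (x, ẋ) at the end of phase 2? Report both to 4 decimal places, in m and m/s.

phase 1: p=0.1189, T=0.411, ωT=1.806098, cosh=3.125474, sinh=2.961180; start (x,ẋ)=(0.073100, 0.171000) → end (x,ẋ)=(0.090982, -0.061521)
phase 2: p=0.6419, T=0.347, ωT=1.524857, cosh=2.406069, sinh=2.188417; start (x,ẋ)=(0.090982, -0.061521) → end (x,ẋ)=(-0.714284, -5.446079)

x = -0.7143, ẋ = -5.4461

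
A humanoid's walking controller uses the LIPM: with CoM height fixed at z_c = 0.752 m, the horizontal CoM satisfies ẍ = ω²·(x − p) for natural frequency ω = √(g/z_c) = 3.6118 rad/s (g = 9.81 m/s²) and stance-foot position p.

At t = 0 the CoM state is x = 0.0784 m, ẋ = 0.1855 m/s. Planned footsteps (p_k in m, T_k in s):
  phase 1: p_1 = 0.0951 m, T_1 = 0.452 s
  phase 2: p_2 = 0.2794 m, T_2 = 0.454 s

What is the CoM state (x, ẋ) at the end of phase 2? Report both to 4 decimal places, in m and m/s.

x = 0.2423, ẋ = 0.0045

phase 1: p=0.0951, T=0.452, ωT=1.632534, cosh=2.656128, sinh=2.460694; start (x,ẋ)=(0.078400, 0.185500) → end (x,ẋ)=(0.177123, 0.344290)
phase 2: p=0.2794, T=0.454, ωT=1.639757, cosh=2.673973, sinh=2.479945; start (x,ẋ)=(0.177123, 0.344290) → end (x,ẋ)=(0.242310, 0.004516)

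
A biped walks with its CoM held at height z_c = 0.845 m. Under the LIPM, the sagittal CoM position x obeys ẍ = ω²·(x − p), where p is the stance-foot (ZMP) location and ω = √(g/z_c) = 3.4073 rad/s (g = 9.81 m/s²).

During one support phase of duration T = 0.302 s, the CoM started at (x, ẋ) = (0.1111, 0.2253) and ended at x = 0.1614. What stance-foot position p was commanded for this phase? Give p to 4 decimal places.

ωT = 3.4073·0.302 = 1.029005; cosh(ωT) = 1.577821, sinh(ωT) = 1.220458
x(T) = p + (x₀−p)·cosh(ωT) + (ẋ₀/ω)·sinh(ωT) ⇒ p·(1 − cosh) = x(T) − x₀·cosh − (ẋ₀/ω)·sinh
numerator   = 0.1614 − (0.1111)·1.577821 − (0.2253/3.4073)·1.220458 = -0.094596
denominator = 1 − 1.577821 = -0.577821
p = -0.094596 / -0.577821 = 0.1637

p = 0.1637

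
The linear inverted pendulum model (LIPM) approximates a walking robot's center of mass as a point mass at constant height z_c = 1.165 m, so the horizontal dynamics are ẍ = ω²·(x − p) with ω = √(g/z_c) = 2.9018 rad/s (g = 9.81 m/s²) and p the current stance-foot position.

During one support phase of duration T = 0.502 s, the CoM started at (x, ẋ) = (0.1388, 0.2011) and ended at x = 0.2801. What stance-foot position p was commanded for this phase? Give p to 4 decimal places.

ωT = 2.9018·0.502 = 1.456704; cosh(ωT) = 2.262396, sinh(ωT) = 2.029393
x(T) = p + (x₀−p)·cosh(ωT) + (ẋ₀/ω)·sinh(ωT) ⇒ p·(1 − cosh) = x(T) − x₀·cosh − (ẋ₀/ω)·sinh
numerator   = 0.2801 − (0.1388)·2.262396 − (0.2011/2.9018)·2.029393 = -0.174561
denominator = 1 − 2.262396 = -1.262396
p = -0.174561 / -1.262396 = 0.1383

p = 0.1383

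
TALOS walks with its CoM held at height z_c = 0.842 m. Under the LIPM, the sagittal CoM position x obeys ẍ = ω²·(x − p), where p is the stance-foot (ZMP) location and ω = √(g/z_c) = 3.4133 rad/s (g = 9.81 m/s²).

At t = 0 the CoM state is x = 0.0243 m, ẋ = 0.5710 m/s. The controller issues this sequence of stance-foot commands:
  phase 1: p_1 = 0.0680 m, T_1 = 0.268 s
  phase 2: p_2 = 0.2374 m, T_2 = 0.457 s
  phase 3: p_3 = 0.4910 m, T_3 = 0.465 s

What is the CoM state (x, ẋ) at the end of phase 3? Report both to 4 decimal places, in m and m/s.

phase 1: p=0.0680, T=0.268, ωT=0.914764, cosh=1.448399, sinh=1.047788; start (x,ẋ)=(0.024300, 0.571000) → end (x,ẋ)=(0.179986, 0.670747)
phase 2: p=0.2374, T=0.457, ωT=1.559878, cosh=2.484201, sinh=2.274040; start (x,ẋ)=(0.179986, 0.670747) → end (x,ẋ)=(0.541643, 1.220624)
phase 3: p=0.4910, T=0.465, ωT=1.587184, cosh=2.547231, sinh=2.342731; start (x,ẋ)=(0.541643, 1.220624) → end (x,ẋ)=(1.457779, 3.514175)

x = 1.4578, ẋ = 3.5142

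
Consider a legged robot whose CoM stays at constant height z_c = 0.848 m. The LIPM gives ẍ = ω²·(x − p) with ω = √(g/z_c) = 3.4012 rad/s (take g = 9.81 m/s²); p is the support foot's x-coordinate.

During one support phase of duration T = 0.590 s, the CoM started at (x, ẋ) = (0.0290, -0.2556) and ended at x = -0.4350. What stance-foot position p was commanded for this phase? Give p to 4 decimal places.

p = 0.0970

ωT = 3.4012·0.590 = 2.006708; cosh(ωT) = 3.786609, sinh(ωT) = 3.652179
x(T) = p + (x₀−p)·cosh(ωT) + (ẋ₀/ω)·sinh(ωT) ⇒ p·(1 − cosh) = x(T) − x₀·cosh − (ẋ₀/ω)·sinh
numerator   = -0.4350 − (0.0290)·3.786609 − (-0.2556/3.4012)·3.652179 = -0.270351
denominator = 1 − 3.786609 = -2.786609
p = -0.270351 / -2.786609 = 0.0970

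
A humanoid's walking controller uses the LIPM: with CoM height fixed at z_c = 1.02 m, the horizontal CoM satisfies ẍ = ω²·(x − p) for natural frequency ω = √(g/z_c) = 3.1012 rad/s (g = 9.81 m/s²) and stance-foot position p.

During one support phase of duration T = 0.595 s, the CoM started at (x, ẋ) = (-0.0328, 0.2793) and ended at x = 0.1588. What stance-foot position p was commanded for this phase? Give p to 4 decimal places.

p = 0.0057

ωT = 3.1012·0.595 = 1.845214; cosh(ωT) = 3.243723, sinh(ωT) = 3.085731
x(T) = p + (x₀−p)·cosh(ωT) + (ẋ₀/ω)·sinh(ωT) ⇒ p·(1 − cosh) = x(T) − x₀·cosh − (ẋ₀/ω)·sinh
numerator   = 0.1588 − (-0.0328)·3.243723 − (0.2793/3.1012)·3.085731 = -0.012713
denominator = 1 − 3.243723 = -2.243723
p = -0.012713 / -2.243723 = 0.0057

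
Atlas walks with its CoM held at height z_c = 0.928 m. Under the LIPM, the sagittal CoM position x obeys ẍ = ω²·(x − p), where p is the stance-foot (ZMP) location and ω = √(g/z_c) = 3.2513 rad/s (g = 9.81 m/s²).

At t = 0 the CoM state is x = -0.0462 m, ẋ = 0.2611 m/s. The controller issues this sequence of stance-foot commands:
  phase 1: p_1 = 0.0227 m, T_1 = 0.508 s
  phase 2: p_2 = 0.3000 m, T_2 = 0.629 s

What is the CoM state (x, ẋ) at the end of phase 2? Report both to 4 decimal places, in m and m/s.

x = -0.5616, ẋ = -2.6726

phase 1: p=0.0227, T=0.508, ωT=1.651660, cosh=2.703682, sinh=2.511951; start (x,ẋ)=(-0.046200, 0.261100) → end (x,ẋ)=(0.038142, 0.143218)
phase 2: p=0.3000, T=0.629, ωT=2.045068, cosh=3.929527, sinh=3.800155; start (x,ẋ)=(0.038142, 0.143218) → end (x,ẋ)=(-0.561584, -2.672595)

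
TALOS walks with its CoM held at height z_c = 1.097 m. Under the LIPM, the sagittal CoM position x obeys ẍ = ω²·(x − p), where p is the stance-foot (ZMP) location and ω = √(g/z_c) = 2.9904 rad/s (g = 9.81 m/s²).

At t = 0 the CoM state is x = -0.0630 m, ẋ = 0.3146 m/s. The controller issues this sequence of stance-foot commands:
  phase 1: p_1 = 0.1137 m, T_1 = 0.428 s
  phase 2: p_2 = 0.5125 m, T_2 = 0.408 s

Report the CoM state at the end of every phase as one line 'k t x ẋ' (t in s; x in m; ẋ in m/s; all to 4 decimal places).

phase 1: p=0.1137, T=0.428, ωT=1.279891, cosh=1.937158, sinh=1.659090; start (x,ẋ)=(-0.063000, 0.314600) → end (x,ẋ)=(-0.054054, -0.267240)
phase 2: p=0.5125, T=0.408, ωT=1.220083, cosh=1.841338, sinh=1.546132; start (x,ẋ)=(-0.054054, -0.267240) → end (x,ẋ)=(-0.668889, -3.111571)

1 0.4280 -0.0541 -0.2672
2 0.8360 -0.6689 -3.1116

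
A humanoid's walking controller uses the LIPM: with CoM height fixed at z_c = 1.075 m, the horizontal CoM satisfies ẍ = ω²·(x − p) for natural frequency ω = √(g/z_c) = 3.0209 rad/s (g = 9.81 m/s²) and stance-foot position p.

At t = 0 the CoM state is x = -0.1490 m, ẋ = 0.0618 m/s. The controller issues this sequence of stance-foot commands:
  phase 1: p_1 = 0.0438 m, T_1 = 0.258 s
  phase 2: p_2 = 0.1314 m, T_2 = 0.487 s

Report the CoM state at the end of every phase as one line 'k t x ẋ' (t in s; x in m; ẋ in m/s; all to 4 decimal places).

phase 1: p=0.0438, T=0.258, ωT=0.779392, cosh=1.319416, sinh=0.860731; start (x,ẋ)=(-0.149000, 0.061800) → end (x,ẋ)=(-0.192975, -0.419775)
phase 2: p=0.1314, T=0.487, ωT=1.471178, cosh=2.292009, sinh=2.062354; start (x,ẋ)=(-0.192975, -0.419775) → end (x,ẋ)=(-0.898649, -2.983038)

1 0.2580 -0.1930 -0.4198
2 0.7450 -0.8986 -2.9830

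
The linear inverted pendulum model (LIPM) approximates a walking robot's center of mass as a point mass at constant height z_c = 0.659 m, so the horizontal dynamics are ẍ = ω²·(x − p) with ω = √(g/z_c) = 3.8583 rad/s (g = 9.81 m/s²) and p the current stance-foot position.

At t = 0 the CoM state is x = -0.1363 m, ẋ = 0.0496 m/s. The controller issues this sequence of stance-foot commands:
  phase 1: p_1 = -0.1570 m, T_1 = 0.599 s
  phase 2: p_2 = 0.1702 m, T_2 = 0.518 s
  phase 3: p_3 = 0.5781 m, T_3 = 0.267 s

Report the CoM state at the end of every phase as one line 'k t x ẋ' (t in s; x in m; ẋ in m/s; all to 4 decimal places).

1 0.5990 0.0126 0.6514
2 1.1170 0.1895 0.2452
3 1.3840 0.0421 -1.4453

phase 1: p=-0.1570, T=0.599, ωT=2.311122, cosh=5.092441, sinh=4.993291; start (x,ẋ)=(-0.136300, 0.049600) → end (x,ẋ)=(0.012604, 0.651383)
phase 2: p=0.1702, T=0.518, ωT=1.998599, cosh=3.757120, sinh=3.621595; start (x,ẋ)=(0.012604, 0.651383) → end (x,ẋ)=(0.189515, 0.245209)
phase 3: p=0.5781, T=0.267, ωT=1.030166, cosh=1.579239, sinh=1.222292; start (x,ẋ)=(0.189515, 0.245209) → end (x,ẋ)=(0.042113, -1.445311)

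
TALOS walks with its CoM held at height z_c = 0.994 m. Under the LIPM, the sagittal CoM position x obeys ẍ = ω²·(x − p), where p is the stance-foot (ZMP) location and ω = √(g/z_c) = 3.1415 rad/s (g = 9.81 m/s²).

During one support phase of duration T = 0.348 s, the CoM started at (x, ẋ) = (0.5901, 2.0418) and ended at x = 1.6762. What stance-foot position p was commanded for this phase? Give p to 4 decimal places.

p = 0.2485

ωT = 3.1415·0.348 = 1.093242; cosh(ωT) = 1.659530, sinh(ωT) = 1.324402
x(T) = p + (x₀−p)·cosh(ωT) + (ẋ₀/ω)·sinh(ωT) ⇒ p·(1 − cosh) = x(T) − x₀·cosh − (ẋ₀/ω)·sinh
numerator   = 1.6762 − (0.5901)·1.659530 − (2.0418/3.1415)·1.324402 = -0.163876
denominator = 1 − 1.659530 = -0.659530
p = -0.163876 / -0.659530 = 0.2485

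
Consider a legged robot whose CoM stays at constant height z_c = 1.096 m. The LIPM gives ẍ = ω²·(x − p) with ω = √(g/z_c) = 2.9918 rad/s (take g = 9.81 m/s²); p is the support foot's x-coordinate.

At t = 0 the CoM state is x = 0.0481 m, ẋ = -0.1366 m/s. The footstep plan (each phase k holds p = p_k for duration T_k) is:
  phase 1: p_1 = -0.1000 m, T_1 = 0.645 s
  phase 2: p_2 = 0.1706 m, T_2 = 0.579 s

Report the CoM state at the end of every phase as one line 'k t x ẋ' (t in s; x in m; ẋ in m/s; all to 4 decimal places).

1 0.6450 0.2669 1.0134
2 1.2240 1.3787 3.7426

phase 1: p=-0.1000, T=0.645, ωT=1.929711, cosh=3.516355, sinh=3.371165; start (x,ẋ)=(0.048100, -0.136600) → end (x,ẋ)=(0.266851, 1.013380)
phase 2: p=0.1706, T=0.579, ωT=1.732252, cosh=2.915129, sinh=2.738243; start (x,ẋ)=(0.266851, 1.013380) → end (x,ẋ)=(1.378680, 3.742650)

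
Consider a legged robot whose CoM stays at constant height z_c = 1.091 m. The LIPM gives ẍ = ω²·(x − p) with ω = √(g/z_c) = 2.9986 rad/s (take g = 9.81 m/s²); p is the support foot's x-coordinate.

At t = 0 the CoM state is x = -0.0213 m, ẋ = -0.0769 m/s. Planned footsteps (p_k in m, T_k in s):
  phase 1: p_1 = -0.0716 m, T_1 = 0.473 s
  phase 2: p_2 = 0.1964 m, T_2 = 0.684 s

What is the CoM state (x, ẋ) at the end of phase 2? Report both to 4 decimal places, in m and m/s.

x = -0.4657, ẋ = -1.8892

phase 1: p=-0.0716, T=0.473, ωT=1.418338, cosh=2.186183, sinh=1.944067; start (x,ẋ)=(-0.021300, -0.076900) → end (x,ẋ)=(-0.011491, 0.125105)
phase 2: p=0.1964, T=0.684, ωT=2.051042, cosh=3.952302, sinh=3.823701; start (x,ẋ)=(-0.011491, 0.125105) → end (x,ẋ)=(-0.465719, -1.889174)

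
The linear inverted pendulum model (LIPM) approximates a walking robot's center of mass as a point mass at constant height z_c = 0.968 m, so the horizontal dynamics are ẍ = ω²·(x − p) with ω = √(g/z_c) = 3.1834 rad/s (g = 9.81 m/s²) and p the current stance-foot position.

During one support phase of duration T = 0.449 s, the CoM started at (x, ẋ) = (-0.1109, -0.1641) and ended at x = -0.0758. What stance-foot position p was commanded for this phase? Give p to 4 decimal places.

ωT = 3.1834·0.449 = 1.429347; cosh(ωT) = 2.207718, sinh(ωT) = 1.968252
x(T) = p + (x₀−p)·cosh(ωT) + (ẋ₀/ω)·sinh(ωT) ⇒ p·(1 − cosh) = x(T) − x₀·cosh − (ẋ₀/ω)·sinh
numerator   = -0.0758 − (-0.1109)·2.207718 − (-0.1641/3.1834)·1.968252 = 0.270497
denominator = 1 − 2.207718 = -1.207718
p = 0.270497 / -1.207718 = -0.2240

p = -0.2240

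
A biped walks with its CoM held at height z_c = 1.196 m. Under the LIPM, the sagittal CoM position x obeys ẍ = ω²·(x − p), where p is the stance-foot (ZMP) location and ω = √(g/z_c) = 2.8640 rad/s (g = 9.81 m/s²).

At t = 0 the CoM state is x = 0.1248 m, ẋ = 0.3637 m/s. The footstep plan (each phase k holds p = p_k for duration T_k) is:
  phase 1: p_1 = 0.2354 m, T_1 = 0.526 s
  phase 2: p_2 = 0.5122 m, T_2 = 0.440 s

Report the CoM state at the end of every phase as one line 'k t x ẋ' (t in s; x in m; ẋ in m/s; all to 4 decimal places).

1 0.5260 0.2460 0.1813
2 0.9660 0.1078 -0.8905

phase 1: p=0.2354, T=0.526, ωT=1.506464, cosh=2.366223, sinh=2.144530; start (x,ẋ)=(0.124800, 0.363700) → end (x,ẋ)=(0.246030, 0.181297)
phase 2: p=0.5122, T=0.440, ωT=1.260160, cosh=1.904797, sinh=1.621188; start (x,ẋ)=(0.246030, 0.181297) → end (x,ẋ)=(0.107825, -0.890515)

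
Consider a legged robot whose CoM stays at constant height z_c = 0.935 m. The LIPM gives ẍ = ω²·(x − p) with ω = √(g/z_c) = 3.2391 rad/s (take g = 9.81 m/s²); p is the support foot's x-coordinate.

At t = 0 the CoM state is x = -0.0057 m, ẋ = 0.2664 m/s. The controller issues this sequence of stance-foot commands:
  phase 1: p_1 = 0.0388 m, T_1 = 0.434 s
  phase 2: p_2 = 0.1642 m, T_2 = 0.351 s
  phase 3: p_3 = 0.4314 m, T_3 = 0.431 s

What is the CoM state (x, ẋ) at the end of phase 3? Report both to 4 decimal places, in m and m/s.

x = 0.0322, ẋ = -1.0385

phase 1: p=0.0388, T=0.434, ωT=1.405769, cosh=2.161921, sinh=1.916743; start (x,ẋ)=(-0.005700, 0.266400) → end (x,ẋ)=(0.100237, 0.299657)
phase 2: p=0.1642, T=0.351, ωT=1.136924, cosh=1.718985, sinh=1.398181; start (x,ẋ)=(0.100237, 0.299657) → end (x,ẋ)=(0.183598, 0.225427)
phase 3: p=0.4314, T=0.431, ωT=1.396052, cosh=2.143397, sinh=1.895825; start (x,ẋ)=(0.183598, 0.225427) → end (x,ẋ)=(0.032202, -1.038516)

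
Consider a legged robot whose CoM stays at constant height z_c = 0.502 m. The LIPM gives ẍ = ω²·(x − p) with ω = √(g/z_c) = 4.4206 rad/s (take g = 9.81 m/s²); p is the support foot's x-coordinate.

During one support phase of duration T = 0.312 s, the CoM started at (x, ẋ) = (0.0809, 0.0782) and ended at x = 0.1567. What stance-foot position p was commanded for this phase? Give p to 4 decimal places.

ωT = 4.4206·0.312 = 1.379227; cosh(ωT) = 2.111802, sinh(ωT) = 1.860029
x(T) = p + (x₀−p)·cosh(ωT) + (ẋ₀/ω)·sinh(ωT) ⇒ p·(1 − cosh) = x(T) − x₀·cosh − (ẋ₀/ω)·sinh
numerator   = 0.1567 − (0.0809)·2.111802 − (0.0782/4.4206)·1.860029 = -0.047049
denominator = 1 − 2.111802 = -1.111802
p = -0.047049 / -1.111802 = 0.0423

p = 0.0423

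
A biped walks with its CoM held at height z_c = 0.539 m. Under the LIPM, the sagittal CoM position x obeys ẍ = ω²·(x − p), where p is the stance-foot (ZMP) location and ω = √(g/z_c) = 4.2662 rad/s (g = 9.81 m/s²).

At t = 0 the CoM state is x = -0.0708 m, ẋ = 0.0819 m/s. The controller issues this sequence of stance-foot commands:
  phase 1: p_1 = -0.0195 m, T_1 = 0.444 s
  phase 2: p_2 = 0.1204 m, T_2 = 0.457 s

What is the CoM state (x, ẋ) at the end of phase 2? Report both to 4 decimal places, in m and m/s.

x = -1.1315, ẋ = -5.2493

phase 1: p=-0.0195, T=0.444, ωT=1.894193, cosh=3.398810, sinh=3.248370; start (x,ẋ)=(-0.070800, 0.081900) → end (x,ẋ)=(-0.131499, -0.432563)
phase 2: p=0.1204, T=0.457, ωT=1.949653, cosh=3.584288, sinh=3.441964; start (x,ẋ)=(-0.131499, -0.432563) → end (x,ẋ)=(-1.131468, -5.249337)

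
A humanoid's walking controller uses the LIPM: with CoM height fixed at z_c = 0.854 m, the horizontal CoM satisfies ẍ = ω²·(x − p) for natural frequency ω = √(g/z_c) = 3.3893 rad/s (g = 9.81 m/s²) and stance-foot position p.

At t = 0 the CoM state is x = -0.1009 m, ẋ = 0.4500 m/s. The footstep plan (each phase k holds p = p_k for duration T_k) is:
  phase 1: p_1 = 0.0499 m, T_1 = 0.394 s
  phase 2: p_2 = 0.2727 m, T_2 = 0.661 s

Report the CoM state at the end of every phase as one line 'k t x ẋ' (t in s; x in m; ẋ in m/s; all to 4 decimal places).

1 0.3940 -0.0217 0.0103
2 1.0550 -1.1119 -4.5855

phase 1: p=0.0499, T=0.394, ωT=1.335384, cosh=2.032257, sinh=1.769200; start (x,ẋ)=(-0.100900, 0.450000) → end (x,ẋ)=(-0.021666, 0.010266)
phase 2: p=0.2727, T=0.661, ωT=2.240327, cosh=4.751415, sinh=4.644991; start (x,ẋ)=(-0.021666, 0.010266) → end (x,ẋ)=(-1.111887, -4.585509)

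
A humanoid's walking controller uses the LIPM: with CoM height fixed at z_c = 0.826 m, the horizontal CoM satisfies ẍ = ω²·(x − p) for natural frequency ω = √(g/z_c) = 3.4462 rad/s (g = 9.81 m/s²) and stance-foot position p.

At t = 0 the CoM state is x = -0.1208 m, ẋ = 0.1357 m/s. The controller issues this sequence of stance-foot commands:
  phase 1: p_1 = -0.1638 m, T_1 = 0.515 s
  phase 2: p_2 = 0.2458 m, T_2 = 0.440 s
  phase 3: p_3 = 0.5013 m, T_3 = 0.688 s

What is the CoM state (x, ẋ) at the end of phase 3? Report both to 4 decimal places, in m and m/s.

x = 0.9793, ẋ = 1.7583

phase 1: p=-0.1638, T=0.515, ωT=1.774793, cosh=3.034289, sinh=2.864771; start (x,ẋ)=(-0.120800, 0.135700) → end (x,ẋ)=(0.079480, 0.836274)
phase 2: p=0.2458, T=0.440, ωT=1.516328, cosh=2.387492, sinh=2.167975; start (x,ẋ)=(0.079480, 0.836274) → end (x,ẋ)=(0.374804, 0.753971)
phase 3: p=0.5013, T=0.688, ωT=2.370986, cosh=5.400665, sinh=5.307276; start (x,ẋ)=(0.374804, 0.753971) → end (x,ẋ)=(0.979283, 1.758347)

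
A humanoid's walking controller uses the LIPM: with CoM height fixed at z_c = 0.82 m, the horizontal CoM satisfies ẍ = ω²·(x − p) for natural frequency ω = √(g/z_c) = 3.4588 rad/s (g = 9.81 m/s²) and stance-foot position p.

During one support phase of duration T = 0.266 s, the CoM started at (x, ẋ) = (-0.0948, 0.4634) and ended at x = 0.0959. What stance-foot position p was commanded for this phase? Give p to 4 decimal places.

p = -0.2034

ωT = 3.4588·0.266 = 0.920041; cosh(ωT) = 1.453948, sinh(ωT) = 1.055445
x(T) = p + (x₀−p)·cosh(ωT) + (ẋ₀/ω)·sinh(ωT) ⇒ p·(1 − cosh) = x(T) − x₀·cosh − (ẋ₀/ω)·sinh
numerator   = 0.0959 − (-0.0948)·1.453948 − (0.4634/3.4588)·1.055445 = 0.092329
denominator = 1 − 1.453948 = -0.453948
p = 0.092329 / -0.453948 = -0.2034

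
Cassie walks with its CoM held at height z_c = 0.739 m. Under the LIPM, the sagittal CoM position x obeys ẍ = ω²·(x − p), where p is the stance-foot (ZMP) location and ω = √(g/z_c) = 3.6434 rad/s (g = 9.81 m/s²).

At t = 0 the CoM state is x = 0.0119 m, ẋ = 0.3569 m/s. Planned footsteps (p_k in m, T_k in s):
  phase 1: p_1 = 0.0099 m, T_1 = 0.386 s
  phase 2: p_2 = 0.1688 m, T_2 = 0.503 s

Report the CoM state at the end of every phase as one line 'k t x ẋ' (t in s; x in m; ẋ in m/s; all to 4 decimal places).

1 0.3860 0.2021 0.7860
2 0.8890 0.9325 2.8887

phase 1: p=0.0099, T=0.386, ωT=1.406352, cosh=2.163039, sinh=1.918003; start (x,ẋ)=(0.011900, 0.356900) → end (x,ẋ)=(0.202110, 0.785965)
phase 2: p=0.1688, T=0.503, ωT=1.832630, cosh=3.205148, sinh=3.045156; start (x,ẋ)=(0.202110, 0.785965) → end (x,ẋ)=(0.932473, 2.888696)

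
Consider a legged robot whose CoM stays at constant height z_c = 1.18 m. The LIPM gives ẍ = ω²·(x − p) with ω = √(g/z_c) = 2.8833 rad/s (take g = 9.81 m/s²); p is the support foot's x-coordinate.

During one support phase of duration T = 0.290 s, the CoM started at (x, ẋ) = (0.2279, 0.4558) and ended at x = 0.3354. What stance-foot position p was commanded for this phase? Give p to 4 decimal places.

ωT = 2.8833·0.290 = 0.836157; cosh(ωT) = 1.370428, sinh(ωT) = 0.937055
x(T) = p + (x₀−p)·cosh(ωT) + (ẋ₀/ω)·sinh(ωT) ⇒ p·(1 − cosh) = x(T) − x₀·cosh − (ẋ₀/ω)·sinh
numerator   = 0.3354 − (0.2279)·1.370428 − (0.4558/2.8833)·0.937055 = -0.125053
denominator = 1 − 1.370428 = -0.370428
p = -0.125053 / -0.370428 = 0.3376

p = 0.3376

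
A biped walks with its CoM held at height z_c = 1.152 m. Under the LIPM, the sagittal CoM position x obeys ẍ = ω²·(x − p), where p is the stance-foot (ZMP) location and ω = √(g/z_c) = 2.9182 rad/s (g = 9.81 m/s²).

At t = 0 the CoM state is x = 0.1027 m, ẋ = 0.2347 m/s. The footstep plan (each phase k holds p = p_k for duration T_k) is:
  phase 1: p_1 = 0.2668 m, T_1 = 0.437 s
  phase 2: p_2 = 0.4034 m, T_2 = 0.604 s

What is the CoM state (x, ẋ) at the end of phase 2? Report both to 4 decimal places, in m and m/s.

x = -0.8849, ẋ = -3.6570

phase 1: p=0.2668, T=0.437, ωT=1.275253, cosh=1.929484, sinh=1.650124; start (x,ẋ)=(0.102700, 0.234700) → end (x,ẋ)=(0.082885, -0.337356)
phase 2: p=0.4034, T=0.604, ωT=1.762593, cosh=2.999563, sinh=2.827964; start (x,ẋ)=(0.082885, -0.337356) → end (x,ẋ)=(-0.884929, -3.656991)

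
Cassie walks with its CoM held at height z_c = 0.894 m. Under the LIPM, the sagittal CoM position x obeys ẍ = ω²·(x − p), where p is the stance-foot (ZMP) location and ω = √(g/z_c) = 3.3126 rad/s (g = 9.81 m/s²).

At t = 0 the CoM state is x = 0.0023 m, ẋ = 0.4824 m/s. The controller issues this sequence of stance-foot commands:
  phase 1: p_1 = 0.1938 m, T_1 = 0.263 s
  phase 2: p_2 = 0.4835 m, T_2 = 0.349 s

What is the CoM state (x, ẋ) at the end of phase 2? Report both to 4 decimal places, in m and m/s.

phase 1: p=0.1938, T=0.263, ωT=0.871214, cosh=1.404127, sinh=0.985683; start (x,ẋ)=(0.002300, 0.482400) → end (x,ẋ)=(0.068451, 0.052070)
phase 2: p=0.4835, T=0.349, ωT=1.156097, cosh=1.746110, sinh=1.431398; start (x,ẋ)=(0.068451, 0.052070) → end (x,ẋ)=(-0.218722, -1.877099)

x = -0.2187, ẋ = -1.8771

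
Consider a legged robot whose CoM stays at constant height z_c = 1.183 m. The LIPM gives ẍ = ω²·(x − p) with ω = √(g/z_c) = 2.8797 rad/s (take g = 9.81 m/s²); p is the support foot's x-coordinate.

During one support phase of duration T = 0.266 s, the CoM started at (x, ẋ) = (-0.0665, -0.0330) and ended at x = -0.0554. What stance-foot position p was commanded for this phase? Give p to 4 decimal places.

p = -0.1339

ωT = 2.8797·0.266 = 0.766000; cosh(ωT) = 1.308007, sinh(ωT) = 0.843138
x(T) = p + (x₀−p)·cosh(ωT) + (ẋ₀/ω)·sinh(ωT) ⇒ p·(1 − cosh) = x(T) − x₀·cosh − (ẋ₀/ω)·sinh
numerator   = -0.0554 − (-0.0665)·1.308007 − (-0.0330/2.8797)·0.843138 = 0.041244
denominator = 1 − 1.308007 = -0.308007
p = 0.041244 / -0.308007 = -0.1339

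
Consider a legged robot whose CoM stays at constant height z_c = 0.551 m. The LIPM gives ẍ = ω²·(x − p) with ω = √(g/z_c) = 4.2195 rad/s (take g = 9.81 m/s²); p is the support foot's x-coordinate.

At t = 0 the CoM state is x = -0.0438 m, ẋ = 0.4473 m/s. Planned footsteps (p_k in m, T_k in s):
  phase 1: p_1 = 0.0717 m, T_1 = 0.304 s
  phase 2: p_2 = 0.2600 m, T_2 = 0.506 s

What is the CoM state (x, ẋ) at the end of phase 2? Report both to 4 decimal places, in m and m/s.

phase 1: p=0.0717, T=0.304, ωT=1.282728, cosh=1.941872, sinh=1.664592; start (x,ẋ)=(-0.043800, 0.447300) → end (x,ẋ)=(0.023874, 0.057357)
phase 2: p=0.2600, T=0.506, ωT=2.135067, cosh=4.287925, sinh=4.169688; start (x,ẋ)=(0.023874, 0.057357) → end (x,ẋ)=(-0.695813, -3.908468)

x = -0.6958, ẋ = -3.9085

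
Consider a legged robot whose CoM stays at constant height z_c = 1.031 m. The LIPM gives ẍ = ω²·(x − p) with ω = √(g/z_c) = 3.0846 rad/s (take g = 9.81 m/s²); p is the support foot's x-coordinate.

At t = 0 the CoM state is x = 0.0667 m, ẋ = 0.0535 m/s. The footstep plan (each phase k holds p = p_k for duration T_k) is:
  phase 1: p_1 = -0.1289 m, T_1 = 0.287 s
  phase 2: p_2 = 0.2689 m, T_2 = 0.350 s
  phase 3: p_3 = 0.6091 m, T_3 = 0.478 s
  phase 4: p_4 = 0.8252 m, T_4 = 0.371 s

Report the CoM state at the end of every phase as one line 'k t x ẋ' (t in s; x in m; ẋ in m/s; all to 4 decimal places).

phase 1: p=-0.1289, T=0.287, ωT=0.885280, cosh=1.418131, sinh=1.005532; start (x,ẋ)=(0.066700, 0.053500) → end (x,ẋ)=(0.165927, 0.682556)
phase 2: p=0.2689, T=0.350, ωT=1.079610, cosh=1.641630, sinh=1.301902; start (x,ẋ)=(0.165927, 0.682556) → end (x,ẋ)=(0.387939, 0.706978)
phase 3: p=0.6091, T=0.478, ωT=1.474439, cosh=2.298745, sinh=2.069838; start (x,ẋ)=(0.387939, 0.706978) → end (x,ẋ)=(0.575105, 0.213132)
phase 4: p=0.8252, T=0.371, ωT=1.144387, cosh=1.729467, sinh=1.411048; start (x,ẋ)=(0.575105, 0.213132) → end (x,ẋ)=(0.490167, -0.719936)

1 0.2870 0.1659 0.6826
2 0.6370 0.3879 0.7070
3 1.1150 0.5751 0.2131
4 1.4860 0.4902 -0.7199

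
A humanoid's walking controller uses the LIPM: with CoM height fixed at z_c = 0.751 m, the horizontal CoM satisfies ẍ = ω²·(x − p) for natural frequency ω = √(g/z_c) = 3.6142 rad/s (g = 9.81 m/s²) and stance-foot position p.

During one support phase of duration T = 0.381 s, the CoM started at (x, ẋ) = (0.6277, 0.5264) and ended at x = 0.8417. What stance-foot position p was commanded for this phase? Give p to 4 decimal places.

ωT = 3.6142·0.381 = 1.377010; cosh(ωT) = 2.107684, sinh(ωT) = 1.855352
x(T) = p + (x₀−p)·cosh(ωT) + (ẋ₀/ω)·sinh(ωT) ⇒ p·(1 − cosh) = x(T) − x₀·cosh − (ẋ₀/ω)·sinh
numerator   = 0.8417 − (0.6277)·2.107684 − (0.5264/3.6142)·1.855352 = -0.751521
denominator = 1 − 2.107684 = -1.107684
p = -0.751521 / -1.107684 = 0.6785

p = 0.6785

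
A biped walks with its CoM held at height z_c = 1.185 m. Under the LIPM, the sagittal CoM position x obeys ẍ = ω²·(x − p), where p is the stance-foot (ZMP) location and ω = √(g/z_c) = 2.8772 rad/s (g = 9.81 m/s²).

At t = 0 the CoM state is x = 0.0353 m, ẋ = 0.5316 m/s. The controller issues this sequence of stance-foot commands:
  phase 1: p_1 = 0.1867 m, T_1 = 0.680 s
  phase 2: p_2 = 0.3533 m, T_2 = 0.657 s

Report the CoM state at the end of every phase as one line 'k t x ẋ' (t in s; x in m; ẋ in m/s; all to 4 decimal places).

1 0.6800 0.2810 0.4079
2 1.3370 0.5670 0.7079

phase 1: p=0.1867, T=0.680, ωT=1.956496, cosh=3.607924, sinh=3.466571; start (x,ẋ)=(0.035300, 0.531600) → end (x,ẋ)=(0.280954, 0.407906)
phase 2: p=0.3533, T=0.657, ωT=1.890320, cosh=3.386257, sinh=3.235233; start (x,ẋ)=(0.280954, 0.407906) → end (x,ẋ)=(0.566984, 0.707850)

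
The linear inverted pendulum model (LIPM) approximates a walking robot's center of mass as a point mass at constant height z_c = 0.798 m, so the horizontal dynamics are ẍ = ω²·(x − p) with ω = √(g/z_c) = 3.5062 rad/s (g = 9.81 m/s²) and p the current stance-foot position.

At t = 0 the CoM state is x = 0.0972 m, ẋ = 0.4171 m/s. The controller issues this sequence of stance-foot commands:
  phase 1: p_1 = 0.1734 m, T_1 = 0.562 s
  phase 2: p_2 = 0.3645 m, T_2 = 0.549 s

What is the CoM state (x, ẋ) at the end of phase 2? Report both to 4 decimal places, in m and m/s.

x = 0.7450, ẋ = 1.4458

phase 1: p=0.1734, T=0.562, ωT=1.970484, cosh=3.656770, sinh=3.517381; start (x,ẋ)=(0.097200, 0.417100) → end (x,ẋ)=(0.313184, 0.585492)
phase 2: p=0.3645, T=0.549, ωT=1.924904, cosh=3.500190, sinh=3.354300; start (x,ẋ)=(0.313184, 0.585492) → end (x,ẋ)=(0.745011, 1.445814)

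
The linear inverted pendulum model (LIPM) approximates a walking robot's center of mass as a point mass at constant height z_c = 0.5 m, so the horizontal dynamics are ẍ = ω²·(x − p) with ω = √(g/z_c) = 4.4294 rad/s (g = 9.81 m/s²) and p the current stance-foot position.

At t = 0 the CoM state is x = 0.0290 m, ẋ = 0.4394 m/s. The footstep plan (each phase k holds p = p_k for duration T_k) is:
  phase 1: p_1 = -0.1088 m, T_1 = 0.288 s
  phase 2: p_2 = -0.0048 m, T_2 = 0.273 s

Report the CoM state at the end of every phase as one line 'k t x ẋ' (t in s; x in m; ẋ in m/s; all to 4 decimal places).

phase 1: p=-0.1088, T=0.288, ωT=1.275667, cosh=1.930167, sinh=1.650923; start (x,ẋ)=(0.029000, 0.439400) → end (x,ẋ)=(0.320950, 1.855791)
phase 2: p=-0.0048, T=0.273, ωT=1.209226, cosh=1.824659, sinh=1.526231; start (x,ẋ)=(0.320950, 1.855791) → end (x,ẋ)=(1.229030, 5.588351)

1 0.2880 0.3209 1.8558
2 0.5610 1.2290 5.5884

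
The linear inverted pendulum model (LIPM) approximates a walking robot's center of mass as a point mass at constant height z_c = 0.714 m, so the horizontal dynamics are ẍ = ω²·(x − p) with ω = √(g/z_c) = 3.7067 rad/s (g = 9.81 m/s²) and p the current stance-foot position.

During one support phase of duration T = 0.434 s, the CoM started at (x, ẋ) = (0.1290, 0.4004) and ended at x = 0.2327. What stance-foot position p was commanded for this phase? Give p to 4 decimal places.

p = 0.2262

ωT = 3.7067·0.434 = 1.608708; cosh(ωT) = 2.598248, sinh(ωT) = 2.398102
x(T) = p + (x₀−p)·cosh(ωT) + (ẋ₀/ω)·sinh(ωT) ⇒ p·(1 − cosh) = x(T) − x₀·cosh − (ẋ₀/ω)·sinh
numerator   = 0.2327 − (0.1290)·2.598248 − (0.4004/3.7067)·2.398102 = -0.361519
denominator = 1 − 2.598248 = -1.598248
p = -0.361519 / -1.598248 = 0.2262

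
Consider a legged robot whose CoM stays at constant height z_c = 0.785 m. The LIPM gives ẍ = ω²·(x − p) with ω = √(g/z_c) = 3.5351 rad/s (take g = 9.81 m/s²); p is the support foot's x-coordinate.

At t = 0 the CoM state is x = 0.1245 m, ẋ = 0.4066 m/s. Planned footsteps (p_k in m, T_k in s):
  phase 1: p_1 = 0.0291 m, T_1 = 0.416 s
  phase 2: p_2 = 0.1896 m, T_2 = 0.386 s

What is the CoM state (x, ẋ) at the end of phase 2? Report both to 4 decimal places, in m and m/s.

phase 1: p=0.0291, T=0.416, ωT=1.470602, cosh=2.290820, sinh=2.061033; start (x,ẋ)=(0.124500, 0.406600) → end (x,ẋ)=(0.484700, 1.626528)
phase 2: p=0.1896, T=0.386, ωT=1.364549, cosh=2.084726, sinh=1.829230; start (x,ẋ)=(0.484700, 1.626528) → end (x,ẋ)=(1.646446, 5.299131)

x = 1.6464, ẋ = 5.2991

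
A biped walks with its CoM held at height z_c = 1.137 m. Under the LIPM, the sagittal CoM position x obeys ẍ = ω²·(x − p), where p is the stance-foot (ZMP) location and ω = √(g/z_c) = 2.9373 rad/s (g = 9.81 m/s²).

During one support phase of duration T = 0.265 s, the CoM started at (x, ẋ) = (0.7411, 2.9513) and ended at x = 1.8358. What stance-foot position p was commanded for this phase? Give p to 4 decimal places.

ωT = 2.9373·0.265 = 0.778385; cosh(ωT) = 1.318549, sinh(ωT) = 0.859402
x(T) = p + (x₀−p)·cosh(ωT) + (ẋ₀/ω)·sinh(ωT) ⇒ p·(1 − cosh) = x(T) − x₀·cosh − (ẋ₀/ω)·sinh
numerator   = 1.8358 − (0.7411)·1.318549 − (2.9513/2.9373)·0.859402 = -0.004875
denominator = 1 − 1.318549 = -0.318549
p = -0.004875 / -0.318549 = 0.0153

p = 0.0153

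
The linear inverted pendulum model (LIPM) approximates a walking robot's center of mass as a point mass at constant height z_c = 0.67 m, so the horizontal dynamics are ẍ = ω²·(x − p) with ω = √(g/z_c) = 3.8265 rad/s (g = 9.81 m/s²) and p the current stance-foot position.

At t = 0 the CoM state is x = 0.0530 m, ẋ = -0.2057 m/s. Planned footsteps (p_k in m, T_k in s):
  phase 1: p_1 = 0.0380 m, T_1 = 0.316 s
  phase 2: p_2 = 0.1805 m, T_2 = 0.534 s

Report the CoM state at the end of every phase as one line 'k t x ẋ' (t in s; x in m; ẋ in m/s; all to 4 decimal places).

1 0.3160 -0.0167 -0.2877
2 0.8500 -0.8782 -3.9908

phase 1: p=0.0380, T=0.316, ωT=1.209174, cosh=1.824580, sinh=1.526136; start (x,ẋ)=(0.053000, -0.205700) → end (x,ẋ)=(-0.016671, -0.287720)
phase 2: p=0.1805, T=0.534, ωT=2.043351, cosh=3.923009, sinh=3.793415; start (x,ẋ)=(-0.016671, -0.287720) → end (x,ẋ)=(-0.878237, -3.990768)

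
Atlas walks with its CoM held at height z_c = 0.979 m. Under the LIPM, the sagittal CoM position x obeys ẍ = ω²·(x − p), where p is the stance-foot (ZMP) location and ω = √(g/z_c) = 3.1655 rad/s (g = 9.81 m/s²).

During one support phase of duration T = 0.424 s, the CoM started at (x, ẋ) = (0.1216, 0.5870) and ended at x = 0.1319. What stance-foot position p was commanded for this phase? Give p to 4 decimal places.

ωT = 3.1655·0.424 = 1.342172; cosh(ωT) = 2.044313, sinh(ωT) = 1.783035
x(T) = p + (x₀−p)·cosh(ωT) + (ẋ₀/ω)·sinh(ωT) ⇒ p·(1 − cosh) = x(T) − x₀·cosh − (ẋ₀/ω)·sinh
numerator   = 0.1319 − (0.1216)·2.044313 − (0.5870/3.1655)·1.783035 = -0.447329
denominator = 1 − 2.044313 = -1.044313
p = -0.447329 / -1.044313 = 0.4283

p = 0.4283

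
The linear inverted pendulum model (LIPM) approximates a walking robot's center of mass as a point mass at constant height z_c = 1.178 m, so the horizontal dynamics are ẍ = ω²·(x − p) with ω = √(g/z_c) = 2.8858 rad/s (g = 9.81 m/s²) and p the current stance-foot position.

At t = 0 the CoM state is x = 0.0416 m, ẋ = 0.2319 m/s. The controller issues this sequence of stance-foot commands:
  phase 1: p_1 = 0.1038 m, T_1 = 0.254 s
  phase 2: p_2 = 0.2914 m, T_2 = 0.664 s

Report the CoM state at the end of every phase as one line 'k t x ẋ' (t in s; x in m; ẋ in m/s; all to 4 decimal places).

1 0.2540 0.0884 0.1534
2 0.9180 -0.2364 -1.4144

phase 1: p=0.1038, T=0.254, ωT=0.732993, cosh=1.280885, sinh=0.800416; start (x,ẋ)=(0.041600, 0.231900) → end (x,ẋ)=(0.088450, 0.153365)
phase 2: p=0.2914, T=0.664, ωT=1.916171, cosh=3.471031, sinh=3.323861; start (x,ẋ)=(0.088450, 0.153365) → end (x,ẋ)=(-0.236401, -1.414365)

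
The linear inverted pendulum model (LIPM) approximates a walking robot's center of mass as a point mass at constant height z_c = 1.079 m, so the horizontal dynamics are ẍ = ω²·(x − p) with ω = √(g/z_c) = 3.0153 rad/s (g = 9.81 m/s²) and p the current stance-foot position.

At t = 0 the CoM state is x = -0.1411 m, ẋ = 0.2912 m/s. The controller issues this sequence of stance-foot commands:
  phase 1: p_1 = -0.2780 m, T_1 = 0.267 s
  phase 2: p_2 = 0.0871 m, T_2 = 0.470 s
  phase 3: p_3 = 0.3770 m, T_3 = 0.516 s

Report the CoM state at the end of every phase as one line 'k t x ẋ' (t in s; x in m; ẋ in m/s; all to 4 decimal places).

phase 1: p=-0.2780, T=0.267, ωT=0.805085, cosh=1.341968, sinh=0.894918; start (x,ẋ)=(-0.141100, 0.291200) → end (x,ẋ)=(-0.007859, 0.760199)
phase 2: p=0.0871, T=0.470, ωT=1.417191, cosh=2.183955, sinh=1.941561; start (x,ẋ)=(-0.007859, 0.760199) → end (x,ẋ)=(0.369209, 1.104315)
phase 3: p=0.3770, T=0.516, ωT=1.555895, cosh=2.475163, sinh=2.264162; start (x,ẋ)=(0.369209, 1.104315) → end (x,ẋ)=(1.186937, 2.680171)

1 0.2670 -0.0079 0.7602
2 0.7370 0.3692 1.1043
3 1.2530 1.1869 2.6802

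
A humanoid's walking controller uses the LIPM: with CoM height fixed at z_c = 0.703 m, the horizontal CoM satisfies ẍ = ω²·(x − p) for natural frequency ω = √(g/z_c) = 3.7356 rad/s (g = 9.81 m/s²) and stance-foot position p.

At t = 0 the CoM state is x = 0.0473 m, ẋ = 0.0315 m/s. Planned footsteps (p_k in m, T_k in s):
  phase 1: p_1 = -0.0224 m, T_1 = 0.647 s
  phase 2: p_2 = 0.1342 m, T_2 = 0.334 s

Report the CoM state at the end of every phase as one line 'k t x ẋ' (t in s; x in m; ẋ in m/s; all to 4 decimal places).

phase 1: p=-0.0224, T=0.647, ωT=2.416933, cosh=5.650309, sinh=5.561114; start (x,ẋ)=(0.047300, 0.031500) → end (x,ẋ)=(0.418320, 1.625939)
phase 2: p=0.1342, T=0.334, ωT=1.247690, cosh=1.884729, sinh=1.597562; start (x,ẋ)=(0.418320, 1.625939) → end (x,ẋ)=(1.365036, 4.760041)

1 0.6470 0.4183 1.6259
2 0.9810 1.3650 4.7600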